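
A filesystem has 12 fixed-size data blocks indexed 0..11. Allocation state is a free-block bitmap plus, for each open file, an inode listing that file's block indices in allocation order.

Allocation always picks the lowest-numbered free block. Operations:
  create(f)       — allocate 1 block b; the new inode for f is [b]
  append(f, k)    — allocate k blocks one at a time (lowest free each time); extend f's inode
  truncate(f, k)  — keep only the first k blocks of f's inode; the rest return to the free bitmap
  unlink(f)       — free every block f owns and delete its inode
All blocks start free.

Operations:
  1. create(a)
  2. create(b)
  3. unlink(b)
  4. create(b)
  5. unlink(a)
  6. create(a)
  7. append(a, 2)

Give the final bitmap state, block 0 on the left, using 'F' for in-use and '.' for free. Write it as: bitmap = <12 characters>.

  1. create(a)  ⇒  F...........  {a→[0]}
  2. create(b)  ⇒  FF..........  {a→[0]; b→[1]}
  3. unlink(b)  ⇒  F...........  {a→[0]}
  4. create(b)  ⇒  FF..........  {a→[0]; b→[1]}
  5. unlink(a)  ⇒  .F..........  {b→[1]}
  6. create(a)  ⇒  FF..........  {a→[0]; b→[1]}
  7. append(a, 2)  ⇒  FFFF........  {a→[0, 2, 3]; b→[1]}

bitmap = FFFF........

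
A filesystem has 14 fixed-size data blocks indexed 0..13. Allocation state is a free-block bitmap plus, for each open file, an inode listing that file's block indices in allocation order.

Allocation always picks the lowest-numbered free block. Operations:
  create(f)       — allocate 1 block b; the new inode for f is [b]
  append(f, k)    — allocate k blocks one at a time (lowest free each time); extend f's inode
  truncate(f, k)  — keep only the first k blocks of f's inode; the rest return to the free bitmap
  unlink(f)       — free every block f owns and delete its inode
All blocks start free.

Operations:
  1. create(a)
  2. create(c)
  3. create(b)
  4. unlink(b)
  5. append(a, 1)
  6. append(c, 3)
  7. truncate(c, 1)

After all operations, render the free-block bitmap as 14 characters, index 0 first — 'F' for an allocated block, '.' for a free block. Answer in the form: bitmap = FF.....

  1. create(a)  ⇒  F.............  {a→[0]}
  2. create(c)  ⇒  FF............  {a→[0]; c→[1]}
  3. create(b)  ⇒  FFF...........  {a→[0]; b→[2]; c→[1]}
  4. unlink(b)  ⇒  FF............  {a→[0]; c→[1]}
  5. append(a, 1)  ⇒  FFF...........  {a→[0, 2]; c→[1]}
  6. append(c, 3)  ⇒  FFFFFF........  {a→[0, 2]; c→[1, 3, 4, 5]}
  7. truncate(c, 1)  ⇒  FFF...........  {a→[0, 2]; c→[1]}

bitmap = FFF...........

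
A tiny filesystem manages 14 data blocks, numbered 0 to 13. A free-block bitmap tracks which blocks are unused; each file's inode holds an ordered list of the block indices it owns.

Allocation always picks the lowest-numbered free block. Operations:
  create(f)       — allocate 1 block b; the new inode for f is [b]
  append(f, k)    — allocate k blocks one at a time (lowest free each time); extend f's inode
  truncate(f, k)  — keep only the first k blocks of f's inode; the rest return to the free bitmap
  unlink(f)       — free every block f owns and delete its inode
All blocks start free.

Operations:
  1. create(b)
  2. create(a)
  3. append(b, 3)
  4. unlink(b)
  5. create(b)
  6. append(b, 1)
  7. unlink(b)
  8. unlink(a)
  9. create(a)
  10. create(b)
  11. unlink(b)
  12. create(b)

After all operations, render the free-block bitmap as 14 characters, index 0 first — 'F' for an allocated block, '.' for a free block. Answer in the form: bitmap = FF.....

bitmap = FF............

[1] create(b) — b=0 (map F.............)
[2] create(a) — a=1 b=0 (map FF............)
[3] append(b, 3) — a=1 b=0,2,3,4 (map FFFFF.........)
[4] unlink(b) — a=1 (map .F............)
[5] create(b) — a=1 b=0 (map FF............)
[6] append(b, 1) — a=1 b=0,2 (map FFF...........)
[7] unlink(b) — a=1 (map .F............)
[8] unlink(a) —  (map ..............)
[9] create(a) — a=0 (map F.............)
[10] create(b) — a=0 b=1 (map FF............)
[11] unlink(b) — a=0 (map F.............)
[12] create(b) — a=0 b=1 (map FF............)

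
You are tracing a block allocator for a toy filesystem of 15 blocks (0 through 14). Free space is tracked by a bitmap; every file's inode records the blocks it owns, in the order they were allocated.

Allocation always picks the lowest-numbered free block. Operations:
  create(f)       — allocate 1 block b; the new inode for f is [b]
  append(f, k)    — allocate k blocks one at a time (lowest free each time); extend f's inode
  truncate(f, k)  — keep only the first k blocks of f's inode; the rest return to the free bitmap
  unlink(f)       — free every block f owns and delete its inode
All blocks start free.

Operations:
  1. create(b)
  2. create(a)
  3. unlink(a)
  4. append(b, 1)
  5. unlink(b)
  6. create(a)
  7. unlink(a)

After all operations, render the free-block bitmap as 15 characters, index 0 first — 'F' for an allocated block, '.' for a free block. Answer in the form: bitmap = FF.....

bitmap = ...............

after create(b) → b:[0]  free=[F..............]
after create(a) → a:[1], b:[0]  free=[FF.............]
after unlink(a) → b:[0]  free=[F..............]
after append(b, 1) → b:[0, 1]  free=[FF.............]
after unlink(b) →   free=[...............]
after create(a) → a:[0]  free=[F..............]
after unlink(a) →   free=[...............]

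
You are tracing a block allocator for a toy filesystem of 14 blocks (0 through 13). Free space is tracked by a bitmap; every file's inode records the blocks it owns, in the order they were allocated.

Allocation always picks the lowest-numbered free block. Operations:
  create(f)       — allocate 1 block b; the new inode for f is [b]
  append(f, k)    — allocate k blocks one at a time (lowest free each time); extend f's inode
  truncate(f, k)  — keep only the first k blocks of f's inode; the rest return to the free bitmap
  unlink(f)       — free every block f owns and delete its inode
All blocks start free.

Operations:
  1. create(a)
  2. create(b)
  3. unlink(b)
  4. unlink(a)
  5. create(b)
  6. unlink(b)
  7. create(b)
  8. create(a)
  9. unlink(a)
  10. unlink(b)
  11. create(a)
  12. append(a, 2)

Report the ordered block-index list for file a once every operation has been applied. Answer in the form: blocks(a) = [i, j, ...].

create(a): bitmap=F............. | a=[0]
create(b): bitmap=FF............ | a=[0] b=[1]
unlink(b): bitmap=F............. | a=[0]
unlink(a): bitmap=.............. | 
create(b): bitmap=F............. | b=[0]
unlink(b): bitmap=.............. | 
create(b): bitmap=F............. | b=[0]
create(a): bitmap=FF............ | a=[1] b=[0]
unlink(a): bitmap=F............. | b=[0]
unlink(b): bitmap=.............. | 
create(a): bitmap=F............. | a=[0]
append(a, 2): bitmap=FFF........... | a=[0, 1, 2]

blocks(a) = [0, 1, 2]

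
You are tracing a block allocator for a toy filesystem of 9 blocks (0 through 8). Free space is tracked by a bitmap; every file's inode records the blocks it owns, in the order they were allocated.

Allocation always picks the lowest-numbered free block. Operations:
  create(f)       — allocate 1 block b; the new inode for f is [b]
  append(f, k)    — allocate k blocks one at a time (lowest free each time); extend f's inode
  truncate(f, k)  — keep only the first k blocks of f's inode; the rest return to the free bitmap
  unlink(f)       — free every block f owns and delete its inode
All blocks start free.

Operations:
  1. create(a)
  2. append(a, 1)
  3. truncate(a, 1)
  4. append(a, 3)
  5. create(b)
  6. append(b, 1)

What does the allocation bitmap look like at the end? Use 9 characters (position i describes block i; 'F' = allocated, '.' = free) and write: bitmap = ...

bitmap = FFFFFF...

create(a): bitmap=F........ | a=[0]
append(a, 1): bitmap=FF....... | a=[0, 1]
truncate(a, 1): bitmap=F........ | a=[0]
append(a, 3): bitmap=FFFF..... | a=[0, 1, 2, 3]
create(b): bitmap=FFFFF.... | a=[0, 1, 2, 3] b=[4]
append(b, 1): bitmap=FFFFFF... | a=[0, 1, 2, 3] b=[4, 5]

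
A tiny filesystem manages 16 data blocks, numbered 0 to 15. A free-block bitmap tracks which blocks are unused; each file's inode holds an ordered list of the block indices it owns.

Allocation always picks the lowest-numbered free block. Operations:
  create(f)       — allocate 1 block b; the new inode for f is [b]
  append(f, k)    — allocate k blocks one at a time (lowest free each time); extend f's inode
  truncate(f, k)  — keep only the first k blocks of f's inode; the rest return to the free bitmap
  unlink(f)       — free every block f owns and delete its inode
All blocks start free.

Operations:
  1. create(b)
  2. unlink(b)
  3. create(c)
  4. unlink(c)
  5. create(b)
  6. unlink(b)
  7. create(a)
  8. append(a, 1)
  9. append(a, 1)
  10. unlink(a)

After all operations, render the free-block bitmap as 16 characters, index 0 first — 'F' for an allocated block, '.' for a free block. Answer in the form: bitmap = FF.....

[1] create(b) — b=0 (map F...............)
[2] unlink(b) —  (map ................)
[3] create(c) — c=0 (map F...............)
[4] unlink(c) —  (map ................)
[5] create(b) — b=0 (map F...............)
[6] unlink(b) —  (map ................)
[7] create(a) — a=0 (map F...............)
[8] append(a, 1) — a=0,1 (map FF..............)
[9] append(a, 1) — a=0,1,2 (map FFF.............)
[10] unlink(a) —  (map ................)

bitmap = ................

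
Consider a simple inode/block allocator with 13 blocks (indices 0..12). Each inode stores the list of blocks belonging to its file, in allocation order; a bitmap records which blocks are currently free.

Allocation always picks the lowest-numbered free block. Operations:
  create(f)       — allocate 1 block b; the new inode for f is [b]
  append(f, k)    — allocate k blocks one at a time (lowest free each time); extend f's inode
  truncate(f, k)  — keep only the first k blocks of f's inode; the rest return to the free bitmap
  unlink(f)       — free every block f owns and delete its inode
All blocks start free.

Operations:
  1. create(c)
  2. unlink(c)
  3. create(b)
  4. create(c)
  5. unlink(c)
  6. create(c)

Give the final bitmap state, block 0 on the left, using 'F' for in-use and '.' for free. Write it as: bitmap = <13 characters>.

  1. create(c)  ⇒  F............  {c→[0]}
  2. unlink(c)  ⇒  .............  {}
  3. create(b)  ⇒  F............  {b→[0]}
  4. create(c)  ⇒  FF...........  {b→[0]; c→[1]}
  5. unlink(c)  ⇒  F............  {b→[0]}
  6. create(c)  ⇒  FF...........  {b→[0]; c→[1]}

bitmap = FF...........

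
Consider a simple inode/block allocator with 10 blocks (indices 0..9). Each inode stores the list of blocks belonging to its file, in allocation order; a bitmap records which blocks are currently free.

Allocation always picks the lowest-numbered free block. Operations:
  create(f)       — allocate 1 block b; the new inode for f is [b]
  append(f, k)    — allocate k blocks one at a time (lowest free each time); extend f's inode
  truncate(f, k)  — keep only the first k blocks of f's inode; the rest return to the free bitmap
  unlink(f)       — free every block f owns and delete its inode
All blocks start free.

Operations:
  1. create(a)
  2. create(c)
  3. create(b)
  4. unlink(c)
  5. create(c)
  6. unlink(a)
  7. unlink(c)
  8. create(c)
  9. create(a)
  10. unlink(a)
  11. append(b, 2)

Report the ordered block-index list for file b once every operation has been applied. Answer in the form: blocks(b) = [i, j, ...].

  1. create(a)  ⇒  F.........  {a→[0]}
  2. create(c)  ⇒  FF........  {a→[0]; c→[1]}
  3. create(b)  ⇒  FFF.......  {a→[0]; b→[2]; c→[1]}
  4. unlink(c)  ⇒  F.F.......  {a→[0]; b→[2]}
  5. create(c)  ⇒  FFF.......  {a→[0]; b→[2]; c→[1]}
  6. unlink(a)  ⇒  .FF.......  {b→[2]; c→[1]}
  7. unlink(c)  ⇒  ..F.......  {b→[2]}
  8. create(c)  ⇒  F.F.......  {b→[2]; c→[0]}
  9. create(a)  ⇒  FFF.......  {a→[1]; b→[2]; c→[0]}
  10. unlink(a)  ⇒  F.F.......  {b→[2]; c→[0]}
  11. append(b, 2)  ⇒  FFFF......  {b→[2, 1, 3]; c→[0]}

blocks(b) = [2, 1, 3]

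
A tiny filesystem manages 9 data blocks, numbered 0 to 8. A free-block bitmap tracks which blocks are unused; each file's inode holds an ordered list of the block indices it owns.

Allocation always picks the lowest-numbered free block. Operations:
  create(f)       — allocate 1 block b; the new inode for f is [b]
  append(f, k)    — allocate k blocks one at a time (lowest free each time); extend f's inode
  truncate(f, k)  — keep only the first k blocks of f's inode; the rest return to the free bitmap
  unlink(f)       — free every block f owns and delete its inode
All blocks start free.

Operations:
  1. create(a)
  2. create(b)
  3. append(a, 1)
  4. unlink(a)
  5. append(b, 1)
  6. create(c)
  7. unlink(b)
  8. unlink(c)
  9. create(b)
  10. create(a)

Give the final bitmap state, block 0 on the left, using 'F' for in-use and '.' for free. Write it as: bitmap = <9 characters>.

bitmap = FF.......

create(a): bitmap=F........ | a=[0]
create(b): bitmap=FF....... | a=[0] b=[1]
append(a, 1): bitmap=FFF...... | a=[0, 2] b=[1]
unlink(a): bitmap=.F....... | b=[1]
append(b, 1): bitmap=FF....... | b=[1, 0]
create(c): bitmap=FFF...... | b=[1, 0] c=[2]
unlink(b): bitmap=..F...... | c=[2]
unlink(c): bitmap=......... | 
create(b): bitmap=F........ | b=[0]
create(a): bitmap=FF....... | a=[1] b=[0]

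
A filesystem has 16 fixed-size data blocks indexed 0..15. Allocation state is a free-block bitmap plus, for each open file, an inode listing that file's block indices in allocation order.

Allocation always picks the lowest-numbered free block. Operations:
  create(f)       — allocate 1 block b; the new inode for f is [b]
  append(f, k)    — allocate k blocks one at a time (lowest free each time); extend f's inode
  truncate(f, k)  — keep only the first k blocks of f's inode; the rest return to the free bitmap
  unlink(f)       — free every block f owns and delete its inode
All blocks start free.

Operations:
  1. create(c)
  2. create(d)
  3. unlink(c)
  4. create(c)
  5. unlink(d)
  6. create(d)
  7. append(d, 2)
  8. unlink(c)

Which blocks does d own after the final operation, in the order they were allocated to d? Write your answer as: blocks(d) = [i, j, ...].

create(c): bitmap=F............... | c=[0]
create(d): bitmap=FF.............. | c=[0] d=[1]
unlink(c): bitmap=.F.............. | d=[1]
create(c): bitmap=FF.............. | c=[0] d=[1]
unlink(d): bitmap=F............... | c=[0]
create(d): bitmap=FF.............. | c=[0] d=[1]
append(d, 2): bitmap=FFFF............ | c=[0] d=[1, 2, 3]
unlink(c): bitmap=.FFF............ | d=[1, 2, 3]

blocks(d) = [1, 2, 3]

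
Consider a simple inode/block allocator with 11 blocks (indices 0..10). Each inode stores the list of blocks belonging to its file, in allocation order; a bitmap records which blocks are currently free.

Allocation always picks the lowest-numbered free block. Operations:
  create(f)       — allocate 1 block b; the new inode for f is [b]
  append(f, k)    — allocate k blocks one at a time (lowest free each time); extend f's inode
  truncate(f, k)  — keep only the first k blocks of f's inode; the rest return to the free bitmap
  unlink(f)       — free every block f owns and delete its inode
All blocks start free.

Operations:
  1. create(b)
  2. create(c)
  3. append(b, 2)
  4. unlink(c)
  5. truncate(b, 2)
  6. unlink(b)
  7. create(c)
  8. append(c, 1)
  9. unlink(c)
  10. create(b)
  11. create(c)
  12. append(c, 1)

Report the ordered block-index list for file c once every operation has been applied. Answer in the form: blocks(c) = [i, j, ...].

create(b): bitmap=F.......... | b=[0]
create(c): bitmap=FF......... | b=[0] c=[1]
append(b, 2): bitmap=FFFF....... | b=[0, 2, 3] c=[1]
unlink(c): bitmap=F.FF....... | b=[0, 2, 3]
truncate(b, 2): bitmap=F.F........ | b=[0, 2]
unlink(b): bitmap=........... | 
create(c): bitmap=F.......... | c=[0]
append(c, 1): bitmap=FF......... | c=[0, 1]
unlink(c): bitmap=........... | 
create(b): bitmap=F.......... | b=[0]
create(c): bitmap=FF......... | b=[0] c=[1]
append(c, 1): bitmap=FFF........ | b=[0] c=[1, 2]

blocks(c) = [1, 2]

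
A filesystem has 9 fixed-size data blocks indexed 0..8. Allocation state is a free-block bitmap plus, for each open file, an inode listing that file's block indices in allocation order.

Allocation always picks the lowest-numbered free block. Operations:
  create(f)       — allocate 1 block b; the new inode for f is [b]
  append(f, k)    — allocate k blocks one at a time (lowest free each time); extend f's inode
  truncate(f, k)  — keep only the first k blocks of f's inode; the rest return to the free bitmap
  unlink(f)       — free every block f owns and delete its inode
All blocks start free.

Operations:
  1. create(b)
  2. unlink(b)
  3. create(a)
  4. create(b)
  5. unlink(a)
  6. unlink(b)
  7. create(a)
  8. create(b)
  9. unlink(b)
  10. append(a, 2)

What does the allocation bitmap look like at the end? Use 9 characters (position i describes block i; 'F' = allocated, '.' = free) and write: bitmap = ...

bitmap = FFF......

create(b): bitmap=F........ | b=[0]
unlink(b): bitmap=......... | 
create(a): bitmap=F........ | a=[0]
create(b): bitmap=FF....... | a=[0] b=[1]
unlink(a): bitmap=.F....... | b=[1]
unlink(b): bitmap=......... | 
create(a): bitmap=F........ | a=[0]
create(b): bitmap=FF....... | a=[0] b=[1]
unlink(b): bitmap=F........ | a=[0]
append(a, 2): bitmap=FFF...... | a=[0, 1, 2]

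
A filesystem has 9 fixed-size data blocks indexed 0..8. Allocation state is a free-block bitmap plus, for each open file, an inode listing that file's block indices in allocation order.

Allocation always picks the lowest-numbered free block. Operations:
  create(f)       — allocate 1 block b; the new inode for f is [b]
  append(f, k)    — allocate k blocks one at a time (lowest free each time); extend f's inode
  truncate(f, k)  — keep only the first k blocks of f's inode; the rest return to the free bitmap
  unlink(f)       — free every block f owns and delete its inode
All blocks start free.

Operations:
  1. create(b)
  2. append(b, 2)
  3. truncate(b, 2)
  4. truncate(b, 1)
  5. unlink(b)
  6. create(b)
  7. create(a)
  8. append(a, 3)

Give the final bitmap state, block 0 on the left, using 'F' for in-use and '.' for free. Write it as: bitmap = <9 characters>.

bitmap = FFFFF....

[1] create(b) — b=0 (map F........)
[2] append(b, 2) — b=0,1,2 (map FFF......)
[3] truncate(b, 2) — b=0,1 (map FF.......)
[4] truncate(b, 1) — b=0 (map F........)
[5] unlink(b) —  (map .........)
[6] create(b) — b=0 (map F........)
[7] create(a) — a=1 b=0 (map FF.......)
[8] append(a, 3) — a=1,2,3,4 b=0 (map FFFFF....)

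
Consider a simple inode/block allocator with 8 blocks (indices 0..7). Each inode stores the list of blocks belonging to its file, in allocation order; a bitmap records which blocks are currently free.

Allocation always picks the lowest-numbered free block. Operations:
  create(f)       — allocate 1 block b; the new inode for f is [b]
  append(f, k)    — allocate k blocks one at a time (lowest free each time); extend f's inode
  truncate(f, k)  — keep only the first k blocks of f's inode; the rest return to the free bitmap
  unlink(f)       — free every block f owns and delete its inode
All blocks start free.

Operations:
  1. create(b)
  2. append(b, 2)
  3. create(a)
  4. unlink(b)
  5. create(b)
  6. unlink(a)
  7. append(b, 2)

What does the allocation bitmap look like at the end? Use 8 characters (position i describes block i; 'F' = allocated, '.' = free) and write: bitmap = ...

[1] create(b) — b=0 (map F.......)
[2] append(b, 2) — b=0,1,2 (map FFF.....)
[3] create(a) — a=3 b=0,1,2 (map FFFF....)
[4] unlink(b) — a=3 (map ...F....)
[5] create(b) — a=3 b=0 (map F..F....)
[6] unlink(a) — b=0 (map F.......)
[7] append(b, 2) — b=0,1,2 (map FFF.....)

bitmap = FFF.....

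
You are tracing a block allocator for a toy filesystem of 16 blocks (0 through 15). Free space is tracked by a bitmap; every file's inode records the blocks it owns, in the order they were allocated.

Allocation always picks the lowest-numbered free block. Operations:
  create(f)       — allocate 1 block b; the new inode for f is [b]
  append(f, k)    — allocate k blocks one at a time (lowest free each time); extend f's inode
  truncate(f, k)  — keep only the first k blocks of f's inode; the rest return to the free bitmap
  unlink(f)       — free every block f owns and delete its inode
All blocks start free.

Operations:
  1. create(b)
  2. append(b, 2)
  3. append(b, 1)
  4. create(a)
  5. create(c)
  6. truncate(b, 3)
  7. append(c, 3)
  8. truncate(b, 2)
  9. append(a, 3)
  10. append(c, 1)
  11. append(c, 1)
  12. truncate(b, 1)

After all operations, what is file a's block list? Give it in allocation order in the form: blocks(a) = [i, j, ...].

blocks(a) = [4, 2, 8, 9]

  1. create(b)  ⇒  F...............  {b→[0]}
  2. append(b, 2)  ⇒  FFF.............  {b→[0, 1, 2]}
  3. append(b, 1)  ⇒  FFFF............  {b→[0, 1, 2, 3]}
  4. create(a)  ⇒  FFFFF...........  {a→[4]; b→[0, 1, 2, 3]}
  5. create(c)  ⇒  FFFFFF..........  {a→[4]; b→[0, 1, 2, 3]; c→[5]}
  6. truncate(b, 3)  ⇒  FFF.FF..........  {a→[4]; b→[0, 1, 2]; c→[5]}
  7. append(c, 3)  ⇒  FFFFFFFF........  {a→[4]; b→[0, 1, 2]; c→[5, 3, 6, 7]}
  8. truncate(b, 2)  ⇒  FF.FFFFF........  {a→[4]; b→[0, 1]; c→[5, 3, 6, 7]}
  9. append(a, 3)  ⇒  FFFFFFFFFF......  {a→[4, 2, 8, 9]; b→[0, 1]; c→[5, 3, 6, 7]}
  10. append(c, 1)  ⇒  FFFFFFFFFFF.....  {a→[4, 2, 8, 9]; b→[0, 1]; c→[5, 3, 6, 7, 10]}
  11. append(c, 1)  ⇒  FFFFFFFFFFFF....  {a→[4, 2, 8, 9]; b→[0, 1]; c→[5, 3, 6, 7, 10, 11]}
  12. truncate(b, 1)  ⇒  F.FFFFFFFFFF....  {a→[4, 2, 8, 9]; b→[0]; c→[5, 3, 6, 7, 10, 11]}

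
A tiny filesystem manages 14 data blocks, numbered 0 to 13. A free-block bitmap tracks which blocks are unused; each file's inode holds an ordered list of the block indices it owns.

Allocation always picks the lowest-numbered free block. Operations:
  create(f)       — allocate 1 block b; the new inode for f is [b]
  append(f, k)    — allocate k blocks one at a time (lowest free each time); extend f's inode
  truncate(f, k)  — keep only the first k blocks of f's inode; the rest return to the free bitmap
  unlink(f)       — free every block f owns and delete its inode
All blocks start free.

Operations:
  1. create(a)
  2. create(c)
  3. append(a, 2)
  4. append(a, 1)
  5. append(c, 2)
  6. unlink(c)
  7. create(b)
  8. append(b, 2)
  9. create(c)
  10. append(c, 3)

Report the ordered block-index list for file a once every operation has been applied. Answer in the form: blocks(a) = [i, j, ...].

  1. create(a)  ⇒  F.............  {a→[0]}
  2. create(c)  ⇒  FF............  {a→[0]; c→[1]}
  3. append(a, 2)  ⇒  FFFF..........  {a→[0, 2, 3]; c→[1]}
  4. append(a, 1)  ⇒  FFFFF.........  {a→[0, 2, 3, 4]; c→[1]}
  5. append(c, 2)  ⇒  FFFFFFF.......  {a→[0, 2, 3, 4]; c→[1, 5, 6]}
  6. unlink(c)  ⇒  F.FFF.........  {a→[0, 2, 3, 4]}
  7. create(b)  ⇒  FFFFF.........  {a→[0, 2, 3, 4]; b→[1]}
  8. append(b, 2)  ⇒  FFFFFFF.......  {a→[0, 2, 3, 4]; b→[1, 5, 6]}
  9. create(c)  ⇒  FFFFFFFF......  {a→[0, 2, 3, 4]; b→[1, 5, 6]; c→[7]}
  10. append(c, 3)  ⇒  FFFFFFFFFFF...  {a→[0, 2, 3, 4]; b→[1, 5, 6]; c→[7, 8, 9, 10]}

blocks(a) = [0, 2, 3, 4]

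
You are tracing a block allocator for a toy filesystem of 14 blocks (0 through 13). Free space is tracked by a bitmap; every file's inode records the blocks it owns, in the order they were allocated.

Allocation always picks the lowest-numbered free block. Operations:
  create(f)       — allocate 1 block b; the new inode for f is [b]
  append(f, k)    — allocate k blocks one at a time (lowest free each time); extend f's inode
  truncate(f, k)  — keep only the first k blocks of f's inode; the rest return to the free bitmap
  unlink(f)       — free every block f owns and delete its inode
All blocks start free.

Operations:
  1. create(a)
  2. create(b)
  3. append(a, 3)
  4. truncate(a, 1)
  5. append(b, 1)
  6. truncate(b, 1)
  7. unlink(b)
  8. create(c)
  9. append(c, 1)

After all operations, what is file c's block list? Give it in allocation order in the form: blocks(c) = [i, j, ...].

[1] create(a) — a=0 (map F.............)
[2] create(b) — a=0 b=1 (map FF............)
[3] append(a, 3) — a=0,2,3,4 b=1 (map FFFFF.........)
[4] truncate(a, 1) — a=0 b=1 (map FF............)
[5] append(b, 1) — a=0 b=1,2 (map FFF...........)
[6] truncate(b, 1) — a=0 b=1 (map FF............)
[7] unlink(b) — a=0 (map F.............)
[8] create(c) — a=0 c=1 (map FF............)
[9] append(c, 1) — a=0 c=1,2 (map FFF...........)

blocks(c) = [1, 2]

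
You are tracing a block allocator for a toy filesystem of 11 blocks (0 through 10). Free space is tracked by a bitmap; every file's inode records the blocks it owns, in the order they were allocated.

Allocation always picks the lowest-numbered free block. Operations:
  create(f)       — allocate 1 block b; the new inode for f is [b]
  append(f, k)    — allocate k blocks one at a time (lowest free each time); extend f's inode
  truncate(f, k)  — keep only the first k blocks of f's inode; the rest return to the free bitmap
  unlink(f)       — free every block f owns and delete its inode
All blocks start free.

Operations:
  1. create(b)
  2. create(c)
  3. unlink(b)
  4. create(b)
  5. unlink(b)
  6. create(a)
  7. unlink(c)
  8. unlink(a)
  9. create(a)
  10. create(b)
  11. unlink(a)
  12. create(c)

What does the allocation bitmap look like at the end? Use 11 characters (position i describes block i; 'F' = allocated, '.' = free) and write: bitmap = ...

  1. create(b)  ⇒  F..........  {b→[0]}
  2. create(c)  ⇒  FF.........  {b→[0]; c→[1]}
  3. unlink(b)  ⇒  .F.........  {c→[1]}
  4. create(b)  ⇒  FF.........  {b→[0]; c→[1]}
  5. unlink(b)  ⇒  .F.........  {c→[1]}
  6. create(a)  ⇒  FF.........  {a→[0]; c→[1]}
  7. unlink(c)  ⇒  F..........  {a→[0]}
  8. unlink(a)  ⇒  ...........  {}
  9. create(a)  ⇒  F..........  {a→[0]}
  10. create(b)  ⇒  FF.........  {a→[0]; b→[1]}
  11. unlink(a)  ⇒  .F.........  {b→[1]}
  12. create(c)  ⇒  FF.........  {b→[1]; c→[0]}

bitmap = FF.........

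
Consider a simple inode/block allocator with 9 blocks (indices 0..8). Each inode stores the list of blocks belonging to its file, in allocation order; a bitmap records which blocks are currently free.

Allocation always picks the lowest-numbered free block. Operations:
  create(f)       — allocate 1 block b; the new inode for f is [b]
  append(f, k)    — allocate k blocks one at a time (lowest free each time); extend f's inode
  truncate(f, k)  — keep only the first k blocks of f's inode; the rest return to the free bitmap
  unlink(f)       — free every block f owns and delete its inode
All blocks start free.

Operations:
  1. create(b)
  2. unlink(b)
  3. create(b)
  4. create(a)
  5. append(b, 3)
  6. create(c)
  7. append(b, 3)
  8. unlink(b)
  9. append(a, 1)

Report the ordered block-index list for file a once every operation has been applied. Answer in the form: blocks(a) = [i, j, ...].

blocks(a) = [1, 0]

[1] create(b) — b=0 (map F........)
[2] unlink(b) —  (map .........)
[3] create(b) — b=0 (map F........)
[4] create(a) — a=1 b=0 (map FF.......)
[5] append(b, 3) — a=1 b=0,2,3,4 (map FFFFF....)
[6] create(c) — a=1 b=0,2,3,4 c=5 (map FFFFFF...)
[7] append(b, 3) — a=1 b=0,2,3,4,6,7,8 c=5 (map FFFFFFFFF)
[8] unlink(b) — a=1 c=5 (map .F...F...)
[9] append(a, 1) — a=1,0 c=5 (map FF...F...)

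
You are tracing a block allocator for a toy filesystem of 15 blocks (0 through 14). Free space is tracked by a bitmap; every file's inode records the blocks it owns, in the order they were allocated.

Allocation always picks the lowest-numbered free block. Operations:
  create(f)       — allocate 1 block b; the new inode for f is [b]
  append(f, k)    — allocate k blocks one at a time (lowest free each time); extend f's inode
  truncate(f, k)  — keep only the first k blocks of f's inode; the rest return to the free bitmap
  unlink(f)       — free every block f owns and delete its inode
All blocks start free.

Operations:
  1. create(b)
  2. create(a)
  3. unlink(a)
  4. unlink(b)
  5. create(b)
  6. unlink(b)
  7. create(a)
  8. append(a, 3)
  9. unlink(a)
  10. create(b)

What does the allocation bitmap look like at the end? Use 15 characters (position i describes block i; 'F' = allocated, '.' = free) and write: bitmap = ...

after create(b) → b:[0]  free=[F..............]
after create(a) → a:[1], b:[0]  free=[FF.............]
after unlink(a) → b:[0]  free=[F..............]
after unlink(b) →   free=[...............]
after create(b) → b:[0]  free=[F..............]
after unlink(b) →   free=[...............]
after create(a) → a:[0]  free=[F..............]
after append(a, 3) → a:[0, 1, 2, 3]  free=[FFFF...........]
after unlink(a) →   free=[...............]
after create(b) → b:[0]  free=[F..............]

bitmap = F..............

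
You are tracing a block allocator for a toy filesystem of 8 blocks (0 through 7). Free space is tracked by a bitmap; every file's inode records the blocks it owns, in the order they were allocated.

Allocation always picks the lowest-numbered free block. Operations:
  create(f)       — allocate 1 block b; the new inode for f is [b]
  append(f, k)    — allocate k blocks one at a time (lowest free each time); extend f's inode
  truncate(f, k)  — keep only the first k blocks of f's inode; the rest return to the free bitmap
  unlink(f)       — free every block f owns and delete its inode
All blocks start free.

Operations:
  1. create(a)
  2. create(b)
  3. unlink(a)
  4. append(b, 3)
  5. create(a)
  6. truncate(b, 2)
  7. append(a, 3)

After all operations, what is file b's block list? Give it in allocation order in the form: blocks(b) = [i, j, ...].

blocks(b) = [1, 0]

after create(a) → a:[0]  free=[F.......]
after create(b) → a:[0], b:[1]  free=[FF......]
after unlink(a) → b:[1]  free=[.F......]
after append(b, 3) → b:[1, 0, 2, 3]  free=[FFFF....]
after create(a) → a:[4], b:[1, 0, 2, 3]  free=[FFFFF...]
after truncate(b, 2) → a:[4], b:[1, 0]  free=[FF..F...]
after append(a, 3) → a:[4, 2, 3, 5], b:[1, 0]  free=[FFFFFF..]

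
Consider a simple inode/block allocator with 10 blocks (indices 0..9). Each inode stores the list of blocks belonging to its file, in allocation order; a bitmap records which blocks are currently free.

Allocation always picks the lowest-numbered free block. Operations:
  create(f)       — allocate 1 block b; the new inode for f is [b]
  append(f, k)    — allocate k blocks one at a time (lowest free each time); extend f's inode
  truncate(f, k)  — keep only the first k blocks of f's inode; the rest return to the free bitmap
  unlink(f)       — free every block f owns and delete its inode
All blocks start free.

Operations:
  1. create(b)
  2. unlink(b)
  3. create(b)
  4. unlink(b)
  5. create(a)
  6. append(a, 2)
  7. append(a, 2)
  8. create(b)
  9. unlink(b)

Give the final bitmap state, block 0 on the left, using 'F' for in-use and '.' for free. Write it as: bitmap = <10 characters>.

bitmap = FFFFF.....

after create(b) → b:[0]  free=[F.........]
after unlink(b) →   free=[..........]
after create(b) → b:[0]  free=[F.........]
after unlink(b) →   free=[..........]
after create(a) → a:[0]  free=[F.........]
after append(a, 2) → a:[0, 1, 2]  free=[FFF.......]
after append(a, 2) → a:[0, 1, 2, 3, 4]  free=[FFFFF.....]
after create(b) → a:[0, 1, 2, 3, 4], b:[5]  free=[FFFFFF....]
after unlink(b) → a:[0, 1, 2, 3, 4]  free=[FFFFF.....]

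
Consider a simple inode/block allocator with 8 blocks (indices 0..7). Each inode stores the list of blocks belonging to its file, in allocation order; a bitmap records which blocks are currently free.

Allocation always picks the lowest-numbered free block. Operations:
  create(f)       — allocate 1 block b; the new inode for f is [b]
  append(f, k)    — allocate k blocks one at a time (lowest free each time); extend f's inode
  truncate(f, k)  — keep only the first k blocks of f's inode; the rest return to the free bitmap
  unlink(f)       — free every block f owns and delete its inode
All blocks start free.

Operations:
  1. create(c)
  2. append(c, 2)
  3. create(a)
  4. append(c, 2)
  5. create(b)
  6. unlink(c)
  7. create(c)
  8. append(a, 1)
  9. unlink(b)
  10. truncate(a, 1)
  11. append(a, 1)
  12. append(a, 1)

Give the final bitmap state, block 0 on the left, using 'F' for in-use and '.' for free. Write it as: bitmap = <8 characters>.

bitmap = FFFF....

after create(c) → c:[0]  free=[F.......]
after append(c, 2) → c:[0, 1, 2]  free=[FFF.....]
after create(a) → a:[3], c:[0, 1, 2]  free=[FFFF....]
after append(c, 2) → a:[3], c:[0, 1, 2, 4, 5]  free=[FFFFFF..]
after create(b) → a:[3], b:[6], c:[0, 1, 2, 4, 5]  free=[FFFFFFF.]
after unlink(c) → a:[3], b:[6]  free=[...F..F.]
after create(c) → a:[3], b:[6], c:[0]  free=[F..F..F.]
after append(a, 1) → a:[3, 1], b:[6], c:[0]  free=[FF.F..F.]
after unlink(b) → a:[3, 1], c:[0]  free=[FF.F....]
after truncate(a, 1) → a:[3], c:[0]  free=[F..F....]
after append(a, 1) → a:[3, 1], c:[0]  free=[FF.F....]
after append(a, 1) → a:[3, 1, 2], c:[0]  free=[FFFF....]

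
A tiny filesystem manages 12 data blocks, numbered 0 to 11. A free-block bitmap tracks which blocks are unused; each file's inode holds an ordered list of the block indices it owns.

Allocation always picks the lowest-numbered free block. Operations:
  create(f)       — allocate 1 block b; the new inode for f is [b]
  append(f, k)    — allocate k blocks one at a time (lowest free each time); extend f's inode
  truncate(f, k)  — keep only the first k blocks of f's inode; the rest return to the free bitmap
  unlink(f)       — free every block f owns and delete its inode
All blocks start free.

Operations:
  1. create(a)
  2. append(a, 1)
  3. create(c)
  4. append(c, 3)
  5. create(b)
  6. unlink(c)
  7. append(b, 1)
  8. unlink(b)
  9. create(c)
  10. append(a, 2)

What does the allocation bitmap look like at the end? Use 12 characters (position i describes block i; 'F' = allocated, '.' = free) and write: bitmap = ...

bitmap = FFFFF.......

[1] create(a) — a=0 (map F...........)
[2] append(a, 1) — a=0,1 (map FF..........)
[3] create(c) — a=0,1 c=2 (map FFF.........)
[4] append(c, 3) — a=0,1 c=2,3,4,5 (map FFFFFF......)
[5] create(b) — a=0,1 b=6 c=2,3,4,5 (map FFFFFFF.....)
[6] unlink(c) — a=0,1 b=6 (map FF....F.....)
[7] append(b, 1) — a=0,1 b=6,2 (map FFF...F.....)
[8] unlink(b) — a=0,1 (map FF..........)
[9] create(c) — a=0,1 c=2 (map FFF.........)
[10] append(a, 2) — a=0,1,3,4 c=2 (map FFFFF.......)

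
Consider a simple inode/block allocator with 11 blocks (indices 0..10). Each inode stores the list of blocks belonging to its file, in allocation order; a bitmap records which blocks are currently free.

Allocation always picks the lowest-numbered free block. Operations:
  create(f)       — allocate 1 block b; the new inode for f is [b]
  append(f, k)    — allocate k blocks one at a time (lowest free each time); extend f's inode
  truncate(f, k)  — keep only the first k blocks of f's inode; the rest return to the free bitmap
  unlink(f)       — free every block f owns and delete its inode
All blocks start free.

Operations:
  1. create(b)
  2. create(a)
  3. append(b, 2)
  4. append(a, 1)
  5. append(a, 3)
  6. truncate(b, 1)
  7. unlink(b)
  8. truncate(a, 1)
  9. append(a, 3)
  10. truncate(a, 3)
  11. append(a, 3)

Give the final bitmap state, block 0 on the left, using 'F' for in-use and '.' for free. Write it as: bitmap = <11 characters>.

bitmap = FFFFFF.....

[1] create(b) — b=0 (map F..........)
[2] create(a) — a=1 b=0 (map FF.........)
[3] append(b, 2) — a=1 b=0,2,3 (map FFFF.......)
[4] append(a, 1) — a=1,4 b=0,2,3 (map FFFFF......)
[5] append(a, 3) — a=1,4,5,6,7 b=0,2,3 (map FFFFFFFF...)
[6] truncate(b, 1) — a=1,4,5,6,7 b=0 (map FF..FFFF...)
[7] unlink(b) — a=1,4,5,6,7 (map .F..FFFF...)
[8] truncate(a, 1) — a=1 (map .F.........)
[9] append(a, 3) — a=1,0,2,3 (map FFFF.......)
[10] truncate(a, 3) — a=1,0,2 (map FFF........)
[11] append(a, 3) — a=1,0,2,3,4,5 (map FFFFFF.....)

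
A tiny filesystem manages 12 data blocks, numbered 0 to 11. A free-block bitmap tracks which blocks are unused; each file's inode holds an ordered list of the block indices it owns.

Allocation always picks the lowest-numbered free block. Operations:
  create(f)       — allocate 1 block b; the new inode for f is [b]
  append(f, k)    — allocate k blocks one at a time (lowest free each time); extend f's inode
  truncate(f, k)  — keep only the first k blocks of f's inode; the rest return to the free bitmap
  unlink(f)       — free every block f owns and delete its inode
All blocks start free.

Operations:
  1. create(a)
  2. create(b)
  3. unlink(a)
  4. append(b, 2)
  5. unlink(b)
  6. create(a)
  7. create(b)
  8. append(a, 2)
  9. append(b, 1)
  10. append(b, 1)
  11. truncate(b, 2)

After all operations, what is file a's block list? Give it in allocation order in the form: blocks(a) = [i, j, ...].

blocks(a) = [0, 2, 3]

after create(a) → a:[0]  free=[F...........]
after create(b) → a:[0], b:[1]  free=[FF..........]
after unlink(a) → b:[1]  free=[.F..........]
after append(b, 2) → b:[1, 0, 2]  free=[FFF.........]
after unlink(b) →   free=[............]
after create(a) → a:[0]  free=[F...........]
after create(b) → a:[0], b:[1]  free=[FF..........]
after append(a, 2) → a:[0, 2, 3], b:[1]  free=[FFFF........]
after append(b, 1) → a:[0, 2, 3], b:[1, 4]  free=[FFFFF.......]
after append(b, 1) → a:[0, 2, 3], b:[1, 4, 5]  free=[FFFFFF......]
after truncate(b, 2) → a:[0, 2, 3], b:[1, 4]  free=[FFFFF.......]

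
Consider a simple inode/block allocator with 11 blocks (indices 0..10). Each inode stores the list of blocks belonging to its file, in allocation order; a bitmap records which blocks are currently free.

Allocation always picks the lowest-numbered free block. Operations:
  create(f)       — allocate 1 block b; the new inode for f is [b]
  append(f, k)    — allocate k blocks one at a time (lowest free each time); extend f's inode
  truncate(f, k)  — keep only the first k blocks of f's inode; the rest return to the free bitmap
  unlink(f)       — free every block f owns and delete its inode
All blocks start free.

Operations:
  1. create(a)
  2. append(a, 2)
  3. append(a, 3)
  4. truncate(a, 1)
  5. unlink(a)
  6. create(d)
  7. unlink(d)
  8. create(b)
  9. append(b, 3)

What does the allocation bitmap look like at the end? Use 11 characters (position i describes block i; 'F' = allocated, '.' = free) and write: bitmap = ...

bitmap = FFFF.......

after create(a) → a:[0]  free=[F..........]
after append(a, 2) → a:[0, 1, 2]  free=[FFF........]
after append(a, 3) → a:[0, 1, 2, 3, 4, 5]  free=[FFFFFF.....]
after truncate(a, 1) → a:[0]  free=[F..........]
after unlink(a) →   free=[...........]
after create(d) → d:[0]  free=[F..........]
after unlink(d) →   free=[...........]
after create(b) → b:[0]  free=[F..........]
after append(b, 3) → b:[0, 1, 2, 3]  free=[FFFF.......]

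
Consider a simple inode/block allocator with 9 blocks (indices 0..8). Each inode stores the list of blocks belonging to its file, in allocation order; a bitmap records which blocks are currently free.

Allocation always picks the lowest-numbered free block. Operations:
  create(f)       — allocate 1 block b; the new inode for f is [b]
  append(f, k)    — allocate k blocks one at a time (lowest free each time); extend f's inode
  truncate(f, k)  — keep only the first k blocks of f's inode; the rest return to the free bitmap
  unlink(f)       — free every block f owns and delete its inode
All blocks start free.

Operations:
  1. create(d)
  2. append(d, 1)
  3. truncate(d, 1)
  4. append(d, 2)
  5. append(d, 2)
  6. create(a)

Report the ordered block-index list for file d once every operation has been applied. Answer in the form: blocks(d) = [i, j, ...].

  1. create(d)  ⇒  F........  {d→[0]}
  2. append(d, 1)  ⇒  FF.......  {d→[0, 1]}
  3. truncate(d, 1)  ⇒  F........  {d→[0]}
  4. append(d, 2)  ⇒  FFF......  {d→[0, 1, 2]}
  5. append(d, 2)  ⇒  FFFFF....  {d→[0, 1, 2, 3, 4]}
  6. create(a)  ⇒  FFFFFF...  {a→[5]; d→[0, 1, 2, 3, 4]}

blocks(d) = [0, 1, 2, 3, 4]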